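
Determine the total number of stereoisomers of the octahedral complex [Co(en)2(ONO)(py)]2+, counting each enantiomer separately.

Each en is bidentate and must span two cis positions.
The distinct arrangements are (2 in all): ONO and py mutually cis (chiral); ONO and py mutually trans.
One of these lacks any improper symmetry element and so occurs as an enantiomeric pair, giving 2 + 1 = 3 stereoisomers in total.

3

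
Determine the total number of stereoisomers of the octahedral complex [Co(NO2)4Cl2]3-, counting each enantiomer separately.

2

There are 2 geometric isomers: Cl trans; Cl cis.
Each arrangement has an internal mirror plane or centre of symmetry, so none is chiral.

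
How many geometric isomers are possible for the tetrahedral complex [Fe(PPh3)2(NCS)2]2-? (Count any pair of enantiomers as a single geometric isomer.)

1

Only one geometric arrangement is possible.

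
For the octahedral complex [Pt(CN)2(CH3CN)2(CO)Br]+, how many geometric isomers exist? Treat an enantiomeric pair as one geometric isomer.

6

In an octahedral complex each vertex has one trans partner and four cis neighbours.
Systematic placement gives 6 geometric isomers: CN cis, CH3CN cis (3 arrangements, 2 chiral); CN trans, CH3CN cis; CN cis, CH3CN trans; CN trans, CH3CN trans.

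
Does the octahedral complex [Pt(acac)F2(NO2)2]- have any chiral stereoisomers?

yes

Each acac is bidentate and must span two cis positions.
There are 3 geometric isomers: F trans, NO2 cis; F cis, NO2 cis (chiral); F cis, NO2 trans.
One of these lacks any improper symmetry element and so occurs as an enantiomeric pair, giving 3 + 1 = 4 stereoisomers in total.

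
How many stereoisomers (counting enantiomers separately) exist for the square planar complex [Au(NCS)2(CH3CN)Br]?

2

A square has two trans pairs of vertices; adjacent vertices are cis.
Working through the distinct placements yields 2 geometric isomers: NCS cis; NCS trans.
Each arrangement has an internal mirror plane or centre of symmetry, so none is chiral.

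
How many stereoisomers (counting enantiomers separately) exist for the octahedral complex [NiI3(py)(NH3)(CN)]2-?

5

The distinct arrangements are (4 in all): I mer (3 arrangements); I fac (chiral).
One of these lacks any improper symmetry element and so occurs as an enantiomeric pair, giving 4 + 1 = 5 stereoisomers in total.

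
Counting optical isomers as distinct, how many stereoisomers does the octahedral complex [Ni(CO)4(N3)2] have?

The six octahedral sites form three mutually perpendicular trans pairs.
Working through the distinct placements yields 2 geometric isomers: N3 trans; N3 cis.
Each arrangement has an internal mirror plane or centre of symmetry, so none is chiral.

2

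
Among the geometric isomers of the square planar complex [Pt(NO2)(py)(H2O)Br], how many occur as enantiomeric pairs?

A square has two trans pairs of vertices; adjacent vertices are cis.
The distinct arrangements are (3 in all): (Br/NO2 trans, H2O/py trans); (Br/py trans, H2O/NO2 trans); (Br/H2O trans, NO2/py trans).
Each arrangement has an internal mirror plane or centre of symmetry, so none is chiral.

0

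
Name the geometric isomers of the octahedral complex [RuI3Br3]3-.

fac and mer

In an octahedral complex each vertex has one trans partner and four cis neighbours.
Working through the distinct placements yields 2 geometric isomers: I mer; I fac.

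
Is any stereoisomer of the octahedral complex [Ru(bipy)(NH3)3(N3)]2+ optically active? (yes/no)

Each bipy is bidentate and must span two cis positions.
Working through the distinct placements yields 2 geometric isomers: NH3 fac; NH3 mer.
Each arrangement has an internal mirror plane or centre of symmetry, so none is chiral.

no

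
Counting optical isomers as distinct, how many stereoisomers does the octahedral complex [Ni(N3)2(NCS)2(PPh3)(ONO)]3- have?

An octahedron has six vertices in three trans pairs; every non-trans pair is cis.
The distinct arrangements are (6 in all): N3 trans, NCS trans; N3 trans, NCS cis; N3 cis, NCS cis (3 arrangements, 2 chiral); N3 cis, NCS trans.
Of these, 2 lack any improper symmetry element and so occur as enantiomeric pairs, giving 6 + 2 = 8 stereoisomers in total.

8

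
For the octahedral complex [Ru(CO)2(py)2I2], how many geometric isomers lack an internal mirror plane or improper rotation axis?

An octahedron has six vertices in three trans pairs; every non-trans pair is cis.
Systematic placement gives 5 geometric isomers: CO trans, py trans, I trans; CO trans, py cis, I cis; CO cis, py trans, I cis; CO cis, py cis, I cis (chiral); CO cis, py cis, I trans.
One of these lacks any improper symmetry element and so occurs as an enantiomeric pair, giving 5 + 1 = 6 stereoisomers in total.

1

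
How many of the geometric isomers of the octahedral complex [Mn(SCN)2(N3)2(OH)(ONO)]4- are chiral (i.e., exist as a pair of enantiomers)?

2

An octahedron has six vertices in three trans pairs; every non-trans pair is cis.
There are 6 geometric isomers: SCN trans, N3 trans; SCN cis, N3 trans; SCN trans, N3 cis; SCN cis, N3 cis (3 arrangements, 2 chiral).
Of these, 2 lack any improper symmetry element and so occur as enantiomeric pairs, giving 6 + 2 = 8 stereoisomers in total.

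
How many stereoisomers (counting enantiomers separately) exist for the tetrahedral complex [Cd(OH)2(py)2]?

1

In a tetrahedral complex all four positions are equivalent and every pair of ligands is adjacent — there is no cis/trans distinction.
Only one geometric arrangement is possible.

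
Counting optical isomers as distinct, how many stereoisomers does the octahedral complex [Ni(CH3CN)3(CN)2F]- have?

3

Working through the distinct placements yields 3 geometric isomers: CH3CN mer, CN cis; CH3CN mer, CN trans; CH3CN fac, CN cis.
Each arrangement has an internal mirror plane or centre of symmetry, so none is chiral.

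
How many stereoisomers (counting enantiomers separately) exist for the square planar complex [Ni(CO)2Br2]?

2

In a square planar complex each vertex has one trans partner and two cis neighbours.
The distinct arrangements are (2 in all): CO cis; CO trans.
Each arrangement has an internal mirror plane or centre of symmetry, so none is chiral.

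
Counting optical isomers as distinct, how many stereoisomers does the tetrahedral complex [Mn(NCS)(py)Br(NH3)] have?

2

In a tetrahedral complex all four positions are equivalent and every pair of ligands is adjacent — there is no cis/trans distinction.
Only one geometric arrangement is possible; it has no improper symmetry element, so it exists as a pair of enantiomers (2 stereoisomers).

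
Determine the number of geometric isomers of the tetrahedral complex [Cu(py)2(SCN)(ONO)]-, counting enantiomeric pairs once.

Only one geometric arrangement is possible.

1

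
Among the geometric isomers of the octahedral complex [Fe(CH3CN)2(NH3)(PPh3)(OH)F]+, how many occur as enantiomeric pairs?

In an octahedral complex each vertex has one trans partner and four cis neighbours.
Exhaustive case analysis gives 9 geometric isomers.
Of these, 6 lack any improper symmetry element and so occur as enantiomeric pairs, giving 9 + 6 = 15 stereoisomers in total.

6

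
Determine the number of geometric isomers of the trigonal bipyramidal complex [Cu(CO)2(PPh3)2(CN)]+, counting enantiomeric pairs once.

Systematic enumeration (placing each ligand type in turn and discarding arrangements equivalent by rotation or reflection) gives 5 geometric isomers.

5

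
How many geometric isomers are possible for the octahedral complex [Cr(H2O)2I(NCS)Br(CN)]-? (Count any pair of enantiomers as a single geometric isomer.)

9

In an octahedral complex each vertex has one trans partner and four cis neighbours.
Systematic enumeration (placing each ligand type in turn and discarding arrangements equivalent by rotation or reflection) gives 9 geometric isomers.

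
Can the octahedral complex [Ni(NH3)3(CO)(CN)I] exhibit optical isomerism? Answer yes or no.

yes

The six octahedral sites form three mutually perpendicular trans pairs.
Systematic placement gives 4 geometric isomers: NH3 mer (3 arrangements); NH3 fac (chiral).
One of these lacks any improper symmetry element and so occurs as an enantiomeric pair, giving 4 + 1 = 5 stereoisomers in total.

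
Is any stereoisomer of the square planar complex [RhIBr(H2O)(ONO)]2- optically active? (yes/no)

The distinct arrangements are (3 in all): (Br/I trans, H2O/ONO trans); (Br/ONO trans, H2O/I trans); (Br/H2O trans, I/ONO trans).
Each arrangement has an internal mirror plane or centre of symmetry, so none is chiral.

no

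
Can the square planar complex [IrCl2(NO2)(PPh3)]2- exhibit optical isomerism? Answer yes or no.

A square has two trans pairs of vertices; adjacent vertices are cis.
Working through the distinct placements yields 2 geometric isomers: Cl cis; Cl trans.
Each arrangement has an internal mirror plane or centre of symmetry, so none is chiral.

no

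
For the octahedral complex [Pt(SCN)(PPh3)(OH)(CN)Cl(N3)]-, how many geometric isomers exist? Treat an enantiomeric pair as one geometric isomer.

An octahedron has six vertices in three trans pairs; every non-trans pair is cis.
Exhaustive case analysis gives 15 geometric isomers.

15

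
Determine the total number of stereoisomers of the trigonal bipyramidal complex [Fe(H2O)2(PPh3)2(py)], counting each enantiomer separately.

6

A trigonal bipyramid has two axial and three equatorial sites, which are chemically inequivalent.
Placing the ligands in turn and identifying arrangements related by rotation or reflection leaves 5 distinct geometric isomers.
One of these lacks any improper symmetry element and so occurs as an enantiomeric pair, giving 5 + 1 = 6 stereoisomers in total.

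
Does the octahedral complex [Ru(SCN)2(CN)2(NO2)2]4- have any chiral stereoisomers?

In an octahedral complex each vertex has one trans partner and four cis neighbours.
Working through the distinct placements yields 5 geometric isomers: SCN trans, CN trans, NO2 trans; SCN cis, CN trans, NO2 cis; SCN trans, CN cis, NO2 cis; SCN cis, CN cis, NO2 cis (chiral); SCN cis, CN cis, NO2 trans.
One of these lacks any improper symmetry element and so occurs as an enantiomeric pair, giving 5 + 1 = 6 stereoisomers in total.

yes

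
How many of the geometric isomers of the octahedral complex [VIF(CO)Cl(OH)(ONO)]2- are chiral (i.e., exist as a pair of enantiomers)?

Systematic enumeration (placing each ligand type in turn and discarding arrangements equivalent by rotation or reflection) gives 15 geometric isomers.
Of these, 15 lack any improper symmetry element and so occur as enantiomeric pairs, giving 15 + 15 = 30 stereoisomers in total.

15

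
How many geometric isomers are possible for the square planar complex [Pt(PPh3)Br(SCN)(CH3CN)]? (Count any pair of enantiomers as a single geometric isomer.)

The distinct arrangements are (3 in all): (Br/PPh3 trans, CH3CN/SCN trans); (Br/SCN trans, CH3CN/PPh3 trans); (Br/CH3CN trans, PPh3/SCN trans).

3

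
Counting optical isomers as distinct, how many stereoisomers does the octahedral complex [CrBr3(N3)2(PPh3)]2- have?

3

Systematic placement gives 3 geometric isomers: Br mer, N3 cis; Br mer, N3 trans; Br fac, N3 cis.
Each arrangement has an internal mirror plane or centre of symmetry, so none is chiral.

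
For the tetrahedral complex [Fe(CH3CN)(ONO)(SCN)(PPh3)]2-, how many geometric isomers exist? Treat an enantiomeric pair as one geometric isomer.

In a tetrahedral complex all four positions are equivalent and every pair of ligands is adjacent — there is no cis/trans distinction.
Only one geometric arrangement is possible; it has no improper symmetry element, so it exists as a pair of enantiomers (2 stereoisomers).

1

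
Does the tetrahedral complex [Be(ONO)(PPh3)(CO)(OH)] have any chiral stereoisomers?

Only one geometric arrangement is possible; it has no improper symmetry element, so it exists as a pair of enantiomers (2 stereoisomers).

yes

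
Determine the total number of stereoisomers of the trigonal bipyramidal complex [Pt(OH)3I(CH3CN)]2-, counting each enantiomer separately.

A trigonal bipyramid has two axial and three equatorial sites, which are chemically inequivalent.
Working through the distinct placements yields 4 geometric isomers: I axial, CH3CN axial; I equatorial, CH3CN axial; I axial, CH3CN equatorial; I equatorial, CH3CN equatorial.
Each arrangement has an internal mirror plane or centre of symmetry, so none is chiral.

4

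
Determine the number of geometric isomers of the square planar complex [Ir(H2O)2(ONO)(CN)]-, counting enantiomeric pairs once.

2

In a square planar complex each vertex has one trans partner and two cis neighbours.
There are 2 geometric isomers: H2O cis; H2O trans.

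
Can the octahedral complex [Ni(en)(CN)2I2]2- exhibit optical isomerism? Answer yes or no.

yes

The six octahedral sites form three mutually perpendicular trans pairs.
Each en is bidentate and must span two cis positions.
The distinct arrangements are (3 in all): CN trans, I cis; CN cis, I cis (chiral); CN cis, I trans.
One of these lacks any improper symmetry element and so occurs as an enantiomeric pair, giving 3 + 1 = 4 stereoisomers in total.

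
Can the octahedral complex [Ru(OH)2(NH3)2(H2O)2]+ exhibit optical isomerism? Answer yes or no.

yes

In an octahedral complex each vertex has one trans partner and four cis neighbours.
The distinct arrangements are (5 in all): OH trans, NH3 trans, H2O trans; OH cis, NH3 cis, H2O trans; OH trans, NH3 cis, H2O cis; OH cis, NH3 cis, H2O cis (chiral); OH cis, NH3 trans, H2O cis.
One of these lacks any improper symmetry element and so occurs as an enantiomeric pair, giving 5 + 1 = 6 stereoisomers in total.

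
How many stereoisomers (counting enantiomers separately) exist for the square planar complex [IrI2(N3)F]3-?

2

A square has two trans pairs of vertices; adjacent vertices are cis.
The distinct arrangements are (2 in all): I cis; I trans.
Each arrangement has an internal mirror plane or centre of symmetry, so none is chiral.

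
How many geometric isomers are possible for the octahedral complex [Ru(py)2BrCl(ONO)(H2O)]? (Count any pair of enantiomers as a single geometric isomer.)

An octahedron has six vertices in three trans pairs; every non-trans pair is cis.
Placing the ligands in turn and identifying arrangements related by rotation or reflection leaves 9 distinct geometric isomers.

9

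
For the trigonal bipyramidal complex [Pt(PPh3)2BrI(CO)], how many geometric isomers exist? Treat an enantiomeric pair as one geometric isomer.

7

Placing the ligands in turn and identifying arrangements related by rotation or reflection leaves 7 distinct geometric isomers.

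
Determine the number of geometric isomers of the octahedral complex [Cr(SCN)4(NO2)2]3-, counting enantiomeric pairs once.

The six octahedral sites form three mutually perpendicular trans pairs.
Working through the distinct placements yields 2 geometric isomers: NO2 trans; NO2 cis.

2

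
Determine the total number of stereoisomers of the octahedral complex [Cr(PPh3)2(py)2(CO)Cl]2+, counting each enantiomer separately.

Systematic placement gives 6 geometric isomers: PPh3 trans, py trans; PPh3 cis, py cis (3 arrangements, 2 chiral); PPh3 cis, py trans; PPh3 trans, py cis.
Of these, 2 lack any improper symmetry element and so occur as enantiomeric pairs, giving 6 + 2 = 8 stereoisomers in total.

8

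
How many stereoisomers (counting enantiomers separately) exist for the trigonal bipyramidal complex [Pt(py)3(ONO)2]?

3

There are 3 geometric isomers: ONO both axial; ONO one axial, one equatorial; ONO both equatorial.
Each arrangement has an internal mirror plane or centre of symmetry, so none is chiral.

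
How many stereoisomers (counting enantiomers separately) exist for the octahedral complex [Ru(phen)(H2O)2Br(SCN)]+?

Each phen is bidentate and must span two cis positions.
Working through the distinct placements yields 4 geometric isomers: H2O cis (3 arrangements, 2 chiral); H2O trans.
Of these, 2 lack any improper symmetry element and so occur as enantiomeric pairs, giving 4 + 2 = 6 stereoisomers in total.

6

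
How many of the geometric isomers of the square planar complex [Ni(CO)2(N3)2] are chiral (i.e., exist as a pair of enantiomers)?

Working through the distinct placements yields 2 geometric isomers: CO cis; CO trans.
Each arrangement has an internal mirror plane or centre of symmetry, so none is chiral.

0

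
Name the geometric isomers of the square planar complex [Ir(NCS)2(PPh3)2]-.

Working through the distinct placements yields 2 geometric isomers: NCS cis; NCS trans.

cis and trans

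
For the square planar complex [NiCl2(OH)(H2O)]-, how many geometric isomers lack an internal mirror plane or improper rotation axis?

0

Working through the distinct placements yields 2 geometric isomers: Cl cis; Cl trans.
Each arrangement has an internal mirror plane or centre of symmetry, so none is chiral.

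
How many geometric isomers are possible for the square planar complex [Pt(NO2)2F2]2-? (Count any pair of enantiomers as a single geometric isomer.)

A square has two trans pairs of vertices; adjacent vertices are cis.
Systematic placement gives 2 geometric isomers: NO2 cis; NO2 trans.

2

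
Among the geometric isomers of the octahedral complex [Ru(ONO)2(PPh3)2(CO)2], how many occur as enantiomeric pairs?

1

There are 5 geometric isomers: ONO trans, PPh3 trans, CO trans; ONO cis, PPh3 cis, CO trans; ONO cis, PPh3 trans, CO cis; ONO cis, PPh3 cis, CO cis (chiral); ONO trans, PPh3 cis, CO cis.
One of these lacks any improper symmetry element and so occurs as an enantiomeric pair, giving 5 + 1 = 6 stereoisomers in total.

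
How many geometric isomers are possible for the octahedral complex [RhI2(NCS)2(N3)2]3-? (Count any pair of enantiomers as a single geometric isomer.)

5

The six octahedral sites form three mutually perpendicular trans pairs.
Working through the distinct placements yields 5 geometric isomers: I trans, NCS trans, N3 trans; I trans, NCS cis, N3 cis; I cis, NCS trans, N3 cis; I cis, NCS cis, N3 cis (chiral); I cis, NCS cis, N3 trans.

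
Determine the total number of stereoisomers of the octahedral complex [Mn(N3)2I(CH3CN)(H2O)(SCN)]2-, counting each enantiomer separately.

The six octahedral sites form three mutually perpendicular trans pairs.
Exhaustive case analysis gives 9 geometric isomers.
Of these, 6 lack any improper symmetry element and so occur as enantiomeric pairs, giving 9 + 6 = 15 stereoisomers in total.

15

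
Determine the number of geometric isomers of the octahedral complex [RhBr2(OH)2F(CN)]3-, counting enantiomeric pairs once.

An octahedron has six vertices in three trans pairs; every non-trans pair is cis.
There are 6 geometric isomers: Br trans, OH trans; Br trans, OH cis; Br cis, OH trans; Br cis, OH cis (3 arrangements, 2 chiral).

6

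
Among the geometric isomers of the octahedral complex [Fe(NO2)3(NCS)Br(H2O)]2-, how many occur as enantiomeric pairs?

The six octahedral sites form three mutually perpendicular trans pairs.
Systematic placement gives 4 geometric isomers: NO2 mer (3 arrangements); NO2 fac (chiral).
One of these lacks any improper symmetry element and so occurs as an enantiomeric pair, giving 4 + 1 = 5 stereoisomers in total.

1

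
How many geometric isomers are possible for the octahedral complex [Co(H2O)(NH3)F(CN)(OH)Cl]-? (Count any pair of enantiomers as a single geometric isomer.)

Exhaustive case analysis gives 15 geometric isomers.

15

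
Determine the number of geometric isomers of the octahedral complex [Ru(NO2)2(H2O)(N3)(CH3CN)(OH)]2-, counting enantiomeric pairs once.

9

In an octahedral complex each vertex has one trans partner and four cis neighbours.
Exhaustive case analysis gives 9 geometric isomers.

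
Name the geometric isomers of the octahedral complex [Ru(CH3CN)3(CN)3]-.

The six octahedral sites form three mutually perpendicular trans pairs.
There are 2 geometric isomers: CH3CN mer; CH3CN fac.

fac and mer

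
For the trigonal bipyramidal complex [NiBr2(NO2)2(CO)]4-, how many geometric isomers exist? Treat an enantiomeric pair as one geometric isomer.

A trigonal bipyramid has two axial and three equatorial sites, which are chemically inequivalent.
Systematic enumeration (placing each ligand type in turn and discarding arrangements equivalent by rotation or reflection) gives 5 geometric isomers.

5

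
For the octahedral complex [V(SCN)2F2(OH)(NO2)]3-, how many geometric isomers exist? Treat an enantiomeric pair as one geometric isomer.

6

The six octahedral sites form three mutually perpendicular trans pairs.
Working through the distinct placements yields 6 geometric isomers: SCN trans, F trans; SCN cis, F trans; SCN trans, F cis; SCN cis, F cis (3 arrangements, 2 chiral).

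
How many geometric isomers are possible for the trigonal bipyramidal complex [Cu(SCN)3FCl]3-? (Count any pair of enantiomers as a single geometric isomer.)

The distinct arrangements are (4 in all): F axial, Cl axial; F equatorial, Cl axial; F axial, Cl equatorial; F equatorial, Cl equatorial.

4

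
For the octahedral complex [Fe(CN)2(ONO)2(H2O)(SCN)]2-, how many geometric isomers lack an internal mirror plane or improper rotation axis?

2

An octahedron has six vertices in three trans pairs; every non-trans pair is cis.
The distinct arrangements are (6 in all): CN trans, ONO cis; CN trans, ONO trans; CN cis, ONO cis (3 arrangements, 2 chiral); CN cis, ONO trans.
Of these, 2 lack any improper symmetry element and so occur as enantiomeric pairs, giving 6 + 2 = 8 stereoisomers in total.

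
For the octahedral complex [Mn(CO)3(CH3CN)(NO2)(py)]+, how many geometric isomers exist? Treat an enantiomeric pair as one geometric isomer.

4

There are 4 geometric isomers: CO mer (3 arrangements); CO fac (chiral).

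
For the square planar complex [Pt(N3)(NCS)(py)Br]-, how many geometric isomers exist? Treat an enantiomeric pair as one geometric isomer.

A square has two trans pairs of vertices; adjacent vertices are cis.
The distinct arrangements are (3 in all): (Br/NCS trans, N3/py trans); (Br/py trans, N3/NCS trans); (Br/N3 trans, NCS/py trans).

3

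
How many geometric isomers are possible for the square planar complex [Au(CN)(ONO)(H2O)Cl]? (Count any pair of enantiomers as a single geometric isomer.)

3

In a square planar complex each vertex has one trans partner and two cis neighbours.
Working through the distinct placements yields 3 geometric isomers: (CN/H2O trans, Cl/ONO trans); (CN/ONO trans, Cl/H2O trans); (CN/Cl trans, H2O/ONO trans).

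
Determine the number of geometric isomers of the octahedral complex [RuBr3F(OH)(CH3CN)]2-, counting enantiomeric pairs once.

4

The six octahedral sites form three mutually perpendicular trans pairs.
Systematic placement gives 4 geometric isomers: Br mer (3 arrangements); Br fac (chiral).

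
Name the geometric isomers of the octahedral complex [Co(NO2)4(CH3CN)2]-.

In an octahedral complex each vertex has one trans partner and four cis neighbours.
Working through the distinct placements yields 2 geometric isomers: CH3CN trans; CH3CN cis.

cis and trans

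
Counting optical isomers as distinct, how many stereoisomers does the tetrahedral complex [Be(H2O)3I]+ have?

1

Only one geometric arrangement is possible.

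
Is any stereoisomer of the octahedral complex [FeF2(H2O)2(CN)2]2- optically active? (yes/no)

Systematic placement gives 5 geometric isomers: F trans, H2O trans, CN trans; F cis, H2O cis, CN trans; F cis, H2O trans, CN cis; F cis, H2O cis, CN cis (chiral); F trans, H2O cis, CN cis.
One of these lacks any improper symmetry element and so occurs as an enantiomeric pair, giving 5 + 1 = 6 stereoisomers in total.

yes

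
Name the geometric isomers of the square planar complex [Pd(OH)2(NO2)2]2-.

cis and trans

A square has two trans pairs of vertices; adjacent vertices are cis.
The distinct arrangements are (2 in all): OH cis; OH trans.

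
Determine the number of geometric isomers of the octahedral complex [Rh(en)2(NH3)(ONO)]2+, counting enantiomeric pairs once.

2

An octahedron has six vertices in three trans pairs; every non-trans pair is cis.
Each en is bidentate and must span two cis positions.
The distinct arrangements are (2 in all): NH3 and ONO mutually trans; NH3 and ONO mutually cis (chiral).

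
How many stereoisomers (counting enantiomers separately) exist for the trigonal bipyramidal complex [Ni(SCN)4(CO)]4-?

A trigonal bipyramid has two axial and three equatorial sites, which are chemically inequivalent.
The distinct arrangements are (2 in all): CO axial; CO equatorial.
Each arrangement has an internal mirror plane or centre of symmetry, so none is chiral.

2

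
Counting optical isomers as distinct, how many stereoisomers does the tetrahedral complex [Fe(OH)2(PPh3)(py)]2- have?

All four vertices of a tetrahedron are equivalent and mutually adjacent, so cis/trans isomerism cannot arise.
Only one geometric arrangement is possible.

1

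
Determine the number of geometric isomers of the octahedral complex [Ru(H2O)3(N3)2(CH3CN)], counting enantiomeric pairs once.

3

The six octahedral sites form three mutually perpendicular trans pairs.
Systematic placement gives 3 geometric isomers: H2O mer, N3 trans; H2O fac, N3 cis; H2O mer, N3 cis.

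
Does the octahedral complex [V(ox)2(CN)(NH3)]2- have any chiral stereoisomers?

In an octahedral complex each vertex has one trans partner and four cis neighbours.
Each ox is bidentate and must span two cis positions.
There are 2 geometric isomers: CN and NH3 mutually trans; CN and NH3 mutually cis (chiral).
One of these lacks any improper symmetry element and so occurs as an enantiomeric pair, giving 2 + 1 = 3 stereoisomers in total.

yes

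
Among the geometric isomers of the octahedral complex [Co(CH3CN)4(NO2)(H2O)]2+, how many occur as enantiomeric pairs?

0

Working through the distinct placements yields 2 geometric isomers: NO2 and H2O mutually trans; NO2 and H2O mutually cis.
Each arrangement has an internal mirror plane or centre of symmetry, so none is chiral.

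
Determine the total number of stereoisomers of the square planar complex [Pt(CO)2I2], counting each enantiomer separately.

In a square planar complex each vertex has one trans partner and two cis neighbours.
There are 2 geometric isomers: CO cis; CO trans.
Each arrangement has an internal mirror plane or centre of symmetry, so none is chiral.

2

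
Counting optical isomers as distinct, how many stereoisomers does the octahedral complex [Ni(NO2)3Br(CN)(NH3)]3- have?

The six octahedral sites form three mutually perpendicular trans pairs.
The distinct arrangements are (4 in all): NO2 mer (3 arrangements); NO2 fac (chiral).
One of these lacks any improper symmetry element and so occurs as an enantiomeric pair, giving 4 + 1 = 5 stereoisomers in total.

5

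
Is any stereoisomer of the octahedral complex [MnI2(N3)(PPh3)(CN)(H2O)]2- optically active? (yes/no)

In an octahedral complex each vertex has one trans partner and four cis neighbours.
Systematic enumeration (placing each ligand type in turn and discarding arrangements equivalent by rotation or reflection) gives 9 geometric isomers.
Of these, 6 lack any improper symmetry element and so occur as enantiomeric pairs, giving 9 + 6 = 15 stereoisomers in total.

yes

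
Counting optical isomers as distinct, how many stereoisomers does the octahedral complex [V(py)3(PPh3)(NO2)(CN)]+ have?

There are 4 geometric isomers: py mer (3 arrangements); py fac (chiral).
One of these lacks any improper symmetry element and so occurs as an enantiomeric pair, giving 4 + 1 = 5 stereoisomers in total.

5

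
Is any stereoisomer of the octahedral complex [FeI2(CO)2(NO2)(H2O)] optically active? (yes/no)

yes

The distinct arrangements are (6 in all): I cis, CO trans; I trans, CO trans; I cis, CO cis (3 arrangements, 2 chiral); I trans, CO cis.
Of these, 2 lack any improper symmetry element and so occur as enantiomeric pairs, giving 6 + 2 = 8 stereoisomers in total.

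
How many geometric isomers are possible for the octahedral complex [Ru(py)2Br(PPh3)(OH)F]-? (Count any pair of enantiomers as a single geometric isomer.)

An octahedron has six vertices in three trans pairs; every non-trans pair is cis.
Systematic enumeration (placing each ligand type in turn and discarding arrangements equivalent by rotation or reflection) gives 9 geometric isomers.

9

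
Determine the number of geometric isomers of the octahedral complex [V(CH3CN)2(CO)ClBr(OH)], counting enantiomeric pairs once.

Placing the ligands in turn and identifying arrangements related by rotation or reflection leaves 9 distinct geometric isomers.

9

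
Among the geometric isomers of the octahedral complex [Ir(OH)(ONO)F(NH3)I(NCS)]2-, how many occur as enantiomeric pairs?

15

An octahedron has six vertices in three trans pairs; every non-trans pair is cis.
Exhaustive case analysis gives 15 geometric isomers.
Of these, 15 lack any improper symmetry element and so occur as enantiomeric pairs, giving 15 + 15 = 30 stereoisomers in total.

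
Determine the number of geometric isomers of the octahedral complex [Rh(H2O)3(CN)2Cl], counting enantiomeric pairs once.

There are 3 geometric isomers: H2O mer, CN trans; H2O mer, CN cis; H2O fac, CN cis.

3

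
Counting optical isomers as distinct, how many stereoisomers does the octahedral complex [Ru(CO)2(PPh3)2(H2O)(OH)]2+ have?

8

In an octahedral complex each vertex has one trans partner and four cis neighbours.
Working through the distinct placements yields 6 geometric isomers: CO trans, PPh3 trans; CO trans, PPh3 cis; CO cis, PPh3 trans; CO cis, PPh3 cis (3 arrangements, 2 chiral).
Of these, 2 lack any improper symmetry element and so occur as enantiomeric pairs, giving 6 + 2 = 8 stereoisomers in total.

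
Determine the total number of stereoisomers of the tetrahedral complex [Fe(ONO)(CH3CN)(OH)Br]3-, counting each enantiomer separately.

2

Only one geometric arrangement is possible; it has no improper symmetry element, so it exists as a pair of enantiomers (2 stereoisomers).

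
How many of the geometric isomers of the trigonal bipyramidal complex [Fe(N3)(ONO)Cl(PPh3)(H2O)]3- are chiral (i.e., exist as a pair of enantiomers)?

10

In a trigonal bipyramid the two axial positions differ from the three equatorial ones.
Systematic enumeration (placing each ligand type in turn and discarding arrangements equivalent by rotation or reflection) gives 10 geometric isomers.
Of these, 10 lack any improper symmetry element and so occur as enantiomeric pairs, giving 10 + 10 = 20 stereoisomers in total.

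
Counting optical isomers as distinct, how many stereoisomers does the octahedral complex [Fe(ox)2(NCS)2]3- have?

An octahedron has six vertices in three trans pairs; every non-trans pair is cis.
Each ox is bidentate and must span two cis positions.
Working through the distinct placements yields 2 geometric isomers: NCS trans; NCS cis (chiral).
One of these lacks any improper symmetry element and so occurs as an enantiomeric pair, giving 2 + 1 = 3 stereoisomers in total.

3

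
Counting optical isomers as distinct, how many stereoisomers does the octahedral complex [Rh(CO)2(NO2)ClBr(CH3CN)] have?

15

Exhaustive case analysis gives 9 geometric isomers.
Of these, 6 lack any improper symmetry element and so occur as enantiomeric pairs, giving 9 + 6 = 15 stereoisomers in total.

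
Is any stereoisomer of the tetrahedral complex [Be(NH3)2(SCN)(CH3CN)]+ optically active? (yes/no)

All four vertices of a tetrahedron are equivalent and mutually adjacent, so cis/trans isomerism cannot arise.
Only one geometric arrangement is possible.

no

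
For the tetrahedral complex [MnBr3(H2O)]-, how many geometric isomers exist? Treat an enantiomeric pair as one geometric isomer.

1

All four vertices of a tetrahedron are equivalent and mutually adjacent, so cis/trans isomerism cannot arise.
Only one geometric arrangement is possible.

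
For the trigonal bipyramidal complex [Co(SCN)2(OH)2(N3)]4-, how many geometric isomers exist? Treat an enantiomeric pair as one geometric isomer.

In a trigonal bipyramid the two axial positions differ from the three equatorial ones.
Placing the ligands in turn and identifying arrangements related by rotation or reflection leaves 5 distinct geometric isomers.

5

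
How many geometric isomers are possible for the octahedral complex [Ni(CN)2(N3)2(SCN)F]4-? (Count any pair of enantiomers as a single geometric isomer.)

6

Systematic placement gives 6 geometric isomers: CN trans, N3 cis; CN trans, N3 trans; CN cis, N3 cis (3 arrangements, 2 chiral); CN cis, N3 trans.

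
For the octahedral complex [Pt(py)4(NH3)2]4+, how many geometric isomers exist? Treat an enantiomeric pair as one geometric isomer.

2

In an octahedral complex each vertex has one trans partner and four cis neighbours.
Working through the distinct placements yields 2 geometric isomers: NH3 trans; NH3 cis.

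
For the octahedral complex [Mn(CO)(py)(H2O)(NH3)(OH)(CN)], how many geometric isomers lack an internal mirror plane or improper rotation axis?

An octahedron has six vertices in three trans pairs; every non-trans pair is cis.
Systematic enumeration (placing each ligand type in turn and discarding arrangements equivalent by rotation or reflection) gives 15 geometric isomers.
Of these, 15 lack any improper symmetry element and so occur as enantiomeric pairs, giving 15 + 15 = 30 stereoisomers in total.

15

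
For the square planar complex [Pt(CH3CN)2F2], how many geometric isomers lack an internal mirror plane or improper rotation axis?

0

In a square planar complex each vertex has one trans partner and two cis neighbours.
There are 2 geometric isomers: CH3CN cis; CH3CN trans.
Each arrangement has an internal mirror plane or centre of symmetry, so none is chiral.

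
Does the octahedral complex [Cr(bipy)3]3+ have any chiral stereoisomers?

yes

In an octahedral complex each vertex has one trans partner and four cis neighbours.
Each bipy is bidentate and must span two cis positions.
Only one geometric arrangement is possible; it has no improper symmetry element, so it exists as a pair of enantiomers (2 stereoisomers).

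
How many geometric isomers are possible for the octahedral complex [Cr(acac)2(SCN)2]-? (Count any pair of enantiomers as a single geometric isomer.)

2

In an octahedral complex each vertex has one trans partner and four cis neighbours.
Each acac is bidentate and must span two cis positions.
The distinct arrangements are (2 in all): SCN trans; SCN cis (chiral).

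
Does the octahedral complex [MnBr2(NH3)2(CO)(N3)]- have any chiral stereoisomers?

yes

An octahedron has six vertices in three trans pairs; every non-trans pair is cis.
The distinct arrangements are (6 in all): Br trans, NH3 trans; Br trans, NH3 cis; Br cis, NH3 trans; Br cis, NH3 cis (3 arrangements, 2 chiral).
Of these, 2 lack any improper symmetry element and so occur as enantiomeric pairs, giving 6 + 2 = 8 stereoisomers in total.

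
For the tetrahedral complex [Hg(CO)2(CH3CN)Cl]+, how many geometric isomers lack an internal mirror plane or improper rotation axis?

All four vertices of a tetrahedron are equivalent and mutually adjacent, so cis/trans isomerism cannot arise.
Only one geometric arrangement is possible.

0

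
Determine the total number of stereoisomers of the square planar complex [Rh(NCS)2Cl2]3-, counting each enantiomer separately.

A square has two trans pairs of vertices; adjacent vertices are cis.
There are 2 geometric isomers: NCS cis; NCS trans.
Each arrangement has an internal mirror plane or centre of symmetry, so none is chiral.

2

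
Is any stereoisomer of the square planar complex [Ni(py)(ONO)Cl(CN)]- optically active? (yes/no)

A square has two trans pairs of vertices; adjacent vertices are cis.
Working through the distinct placements yields 3 geometric isomers: (CN/ONO trans, Cl/py trans); (CN/py trans, Cl/ONO trans); (CN/Cl trans, ONO/py trans).
Each arrangement has an internal mirror plane or centre of symmetry, so none is chiral.

no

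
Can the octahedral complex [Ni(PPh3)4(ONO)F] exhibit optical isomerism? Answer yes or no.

The six octahedral sites form three mutually perpendicular trans pairs.
The distinct arrangements are (2 in all): ONO and F mutually trans; ONO and F mutually cis.
Each arrangement has an internal mirror plane or centre of symmetry, so none is chiral.

no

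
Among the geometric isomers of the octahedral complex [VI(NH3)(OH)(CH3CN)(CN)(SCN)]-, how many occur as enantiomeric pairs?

15

An octahedron has six vertices in three trans pairs; every non-trans pair is cis.
Exhaustive case analysis gives 15 geometric isomers.
Of these, 15 lack any improper symmetry element and so occur as enantiomeric pairs, giving 15 + 15 = 30 stereoisomers in total.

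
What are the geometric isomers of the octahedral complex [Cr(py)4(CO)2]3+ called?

cis and trans

Systematic placement gives 2 geometric isomers: CO trans; CO cis.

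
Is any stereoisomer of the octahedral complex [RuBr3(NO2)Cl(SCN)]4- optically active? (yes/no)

In an octahedral complex each vertex has one trans partner and four cis neighbours.
There are 4 geometric isomers: Br mer (3 arrangements); Br fac (chiral).
One of these lacks any improper symmetry element and so occurs as an enantiomeric pair, giving 4 + 1 = 5 stereoisomers in total.

yes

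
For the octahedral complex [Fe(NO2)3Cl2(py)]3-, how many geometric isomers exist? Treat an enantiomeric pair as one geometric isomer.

An octahedron has six vertices in three trans pairs; every non-trans pair is cis.
The distinct arrangements are (3 in all): NO2 mer, Cl trans; NO2 fac, Cl cis; NO2 mer, Cl cis.

3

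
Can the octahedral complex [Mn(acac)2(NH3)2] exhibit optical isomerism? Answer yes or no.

yes

In an octahedral complex each vertex has one trans partner and four cis neighbours.
Each acac is bidentate and must span two cis positions.
Working through the distinct placements yields 2 geometric isomers: NH3 trans; NH3 cis (chiral).
One of these lacks any improper symmetry element and so occurs as an enantiomeric pair, giving 2 + 1 = 3 stereoisomers in total.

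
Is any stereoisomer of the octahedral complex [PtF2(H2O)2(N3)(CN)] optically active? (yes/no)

In an octahedral complex each vertex has one trans partner and four cis neighbours.
Working through the distinct placements yields 6 geometric isomers: F cis, H2O cis (3 arrangements, 2 chiral); F cis, H2O trans; F trans, H2O cis; F trans, H2O trans.
Of these, 2 lack any improper symmetry element and so occur as enantiomeric pairs, giving 6 + 2 = 8 stereoisomers in total.

yes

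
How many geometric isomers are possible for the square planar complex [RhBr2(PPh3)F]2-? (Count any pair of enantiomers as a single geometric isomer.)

A square has two trans pairs of vertices; adjacent vertices are cis.
There are 2 geometric isomers: Br cis; Br trans.

2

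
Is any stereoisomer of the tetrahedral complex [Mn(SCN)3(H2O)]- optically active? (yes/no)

no

In a tetrahedral complex all four positions are equivalent and every pair of ligands is adjacent — there is no cis/trans distinction.
Only one geometric arrangement is possible.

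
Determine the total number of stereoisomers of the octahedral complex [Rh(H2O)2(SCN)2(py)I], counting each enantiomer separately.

8

The distinct arrangements are (6 in all): H2O trans, SCN cis; H2O trans, SCN trans; H2O cis, SCN cis (3 arrangements, 2 chiral); H2O cis, SCN trans.
Of these, 2 lack any improper symmetry element and so occur as enantiomeric pairs, giving 6 + 2 = 8 stereoisomers in total.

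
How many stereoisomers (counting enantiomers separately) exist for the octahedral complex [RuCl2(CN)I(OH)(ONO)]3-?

15

Exhaustive case analysis gives 9 geometric isomers.
Of these, 6 lack any improper symmetry element and so occur as enantiomeric pairs, giving 9 + 6 = 15 stereoisomers in total.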